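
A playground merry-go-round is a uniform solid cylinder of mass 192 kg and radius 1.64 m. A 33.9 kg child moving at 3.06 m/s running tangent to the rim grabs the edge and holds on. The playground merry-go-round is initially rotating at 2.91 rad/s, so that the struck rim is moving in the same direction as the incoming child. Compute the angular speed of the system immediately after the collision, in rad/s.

|ω_f| ≈ 2.64 rad/s

About the axle the impulsive forces during the collision are internal, so angular momentum about that axis is conserved.
I_p = ½(192)(1.64)² = 258.2 kg·m². Taking the sense of the child's angular momentum as positive, L_{child} = m v R = (33.9)(3.06)(1.64) = 170.1 kg·m²/s.
L_i = +I_p ω_p + m v R = +(258.2)(2.91) + 170.1 = 921.5 kg·m²/s.
After sticking, I_f = I_p + m R² = 258.2 + (33.9)(1.64)² = 349.4 kg·m².
ω_f = L_i / I_f = 921.5 / 349.4 = 2.638 rad/s.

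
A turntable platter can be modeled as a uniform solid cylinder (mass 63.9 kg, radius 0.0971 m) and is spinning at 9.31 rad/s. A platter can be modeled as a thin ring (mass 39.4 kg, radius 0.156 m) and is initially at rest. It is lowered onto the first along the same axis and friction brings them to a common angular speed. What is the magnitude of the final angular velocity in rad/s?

|ω_f| ≈ 2.23 rad/s

No external torque acts about the common axis, so total angular momentum is conserved.
Moments of inertia: I_A = ½(63.9)(0.0971)² = 0.3012 kg·m²; I_B = (39.4)(0.156)² = 0.9588 kg·m².
Taking A's sense as positive: L = (0.3012)(9.31) = 2.805 kg·m²·rad/s.
Combined I = 0.3012 + 0.9588 = 1.260 kg·m².
ω_f = L / I = 2.805 / 1.260 = 2.226 rad/s.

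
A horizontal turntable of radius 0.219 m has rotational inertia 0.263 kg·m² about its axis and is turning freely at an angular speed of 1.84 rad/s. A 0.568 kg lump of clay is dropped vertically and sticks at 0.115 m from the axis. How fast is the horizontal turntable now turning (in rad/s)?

The added mass arrives with no angular momentum about the axis, and any external torque about the axis is negligible, so the system's angular momentum is conserved.
Added inertia Σmr² = (0.568)(0.115)² = 0.007512 kg·m²; I_f = 0.2630 + 0.007512 = 0.2705 kg·m².
ω_f = I_p ω_i / I_f = (0.2630)(1.84) / 0.2705 = 1.789 rad/s.

ω_f ≈ 1.79 rad/s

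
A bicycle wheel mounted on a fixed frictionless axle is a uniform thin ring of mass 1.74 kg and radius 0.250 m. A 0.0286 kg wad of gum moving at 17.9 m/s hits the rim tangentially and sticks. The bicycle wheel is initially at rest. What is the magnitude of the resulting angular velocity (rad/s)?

The axle reaction passes through the axle and exerts no torque about it; angular momentum about the axle is conserved through the impact.
I_p = (1.74)(0.250)² = 0.1087 kg·m². Taking the sense of the wad of gum's angular momentum as positive, L_{wad} = m v R = (0.0286)(17.9)(0.250) = 0.1280 kg·m²/s.
L_i = 0 + 0.1280 = 0.1280 kg·m²/s.
After sticking, I_f = I_p + m R² = 0.1087 + (0.0286)(0.250)² = 0.1105 kg·m².
ω_f = L_i / I_f = 0.1280 / 0.1105 = 1.158 rad/s.

|ω_f| ≈ 1.16 rad/s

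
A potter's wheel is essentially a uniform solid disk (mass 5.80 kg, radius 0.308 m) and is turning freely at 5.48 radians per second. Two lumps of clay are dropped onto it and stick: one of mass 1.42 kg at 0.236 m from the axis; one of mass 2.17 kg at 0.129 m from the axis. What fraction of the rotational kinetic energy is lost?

No external torque acts about the axis; L_before = L_after.
I_p = ½(5.80)(0.308)² = 0.2751 kg·m².
Added inertia Σmr² = (1.42)(0.236)² + (2.17)(0.129)² = 0.1152 kg·m²; I_f = 0.2751 + 0.1152 = 0.3903 kg·m².
ω_f = I_p ω_i / I_f = (0.2751)(5.48) / 0.3903 = 3.863 rad/s.
KE_i = ½(0.2751)(5.480 rad/s)² = 4.131 J; KE_f = ½(0.3903)(3.863)² = 2.912 J.
Fraction lost = 0.2952.

fraction ≈ 0.295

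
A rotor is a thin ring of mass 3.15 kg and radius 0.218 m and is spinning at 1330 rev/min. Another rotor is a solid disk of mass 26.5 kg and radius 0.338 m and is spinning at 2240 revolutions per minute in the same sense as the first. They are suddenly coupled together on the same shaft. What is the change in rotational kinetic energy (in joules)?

ΔKE ≈ -619 J

No external torque acts about the common axis, so total angular momentum is conserved.
Moments of inertia: I_A = (3.15)(0.218)² = 0.1497 kg·m²; I_B = ½(26.5)(0.338)² = 1.514 kg·m².
Taking A's sense as positive: L = (0.1497)(1330) + (1.514)(2240) = 3590 kg·m²·rpm.
Combined I = 0.1497 + 1.514 = 1.663 kg·m².
ω_f = L / I = 3590 / 1.663 = 2158 rpm.
KE_i = ½ΣIω² = 43100 J; KE_f = ½(1.663)(226.0)² = 42480 J.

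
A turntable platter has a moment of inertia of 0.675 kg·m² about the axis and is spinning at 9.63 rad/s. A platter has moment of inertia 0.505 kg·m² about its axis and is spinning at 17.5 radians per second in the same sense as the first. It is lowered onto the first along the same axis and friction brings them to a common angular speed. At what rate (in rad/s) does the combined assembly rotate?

|ω_f| ≈ 13.0 rad/s

No external torque acts about the common axis, so total angular momentum is conserved.
Taking A's sense as positive: L = (0.6750)(9.63) + (0.5050)(17.5) = 15.34 kg·m²·rad/s.
Combined I = 0.6750 + 0.5050 = 1.180 kg·m².
ω_f = L / I = 15.34 / 1.180 = 13.00 rad/s.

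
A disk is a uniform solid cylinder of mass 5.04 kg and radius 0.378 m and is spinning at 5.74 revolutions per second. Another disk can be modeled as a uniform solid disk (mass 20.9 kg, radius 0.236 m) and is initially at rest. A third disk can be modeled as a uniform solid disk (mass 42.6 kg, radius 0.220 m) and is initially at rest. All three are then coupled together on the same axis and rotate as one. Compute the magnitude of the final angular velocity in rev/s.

|ω_f| ≈ 1.05 rev/s

The coupling torques are internal; angular momentum about the shared axis is conserved.
Moments of inertia: I_A = ½(5.04)(0.378)² = 0.3601 kg·m²; I_B = ½(20.9)(0.236)² = 0.5820 kg·m²; I_C = ½(42.6)(0.220)² = 1.031 kg·m².
Taking A's sense as positive: L = (0.3601)(5.74) = 2.067 kg·m²·rev/s.
Combined I = 0.3601 + 0.5820 + 1.031 = 1.973 kg·m².
ω_f = L / I = 2.067 / 1.973 = 1.048 rev/s.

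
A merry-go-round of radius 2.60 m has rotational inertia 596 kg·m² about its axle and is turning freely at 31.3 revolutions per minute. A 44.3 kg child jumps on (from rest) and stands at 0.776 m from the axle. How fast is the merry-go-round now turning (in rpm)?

ω_f ≈ 30.0 rpm

No external torque acts about the axle; L_before = L_after.
Added inertia Σmr² = (44.3)(0.776)² = 26.68 kg·m²; I_f = 596.0 + 26.68 = 622.7 kg·m².
ω_f = I_p ω_i / I_f = (596.0)(31.3) / 622.7 = 29.96 rpm.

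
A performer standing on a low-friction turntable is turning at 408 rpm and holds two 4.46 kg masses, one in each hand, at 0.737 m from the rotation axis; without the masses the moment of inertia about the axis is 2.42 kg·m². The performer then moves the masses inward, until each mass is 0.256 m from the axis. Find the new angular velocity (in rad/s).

ω₂ ≈ 103 rad/s

With no external torque about the axis, L is conserved: I₁ω₁ = I₂ω₂.
I₁ = 2.42 + 2(4.46)(0.737)² = 7.265 kg·m²; I₂ = 2.42 + 2(4.46)(0.256)² = 3.005 kg·m².
ω₂ = I₁ω₁ / I₂ = (7.265)(408 rpm) / (3.005) = 986.5 rpm = 103.3 rad/s.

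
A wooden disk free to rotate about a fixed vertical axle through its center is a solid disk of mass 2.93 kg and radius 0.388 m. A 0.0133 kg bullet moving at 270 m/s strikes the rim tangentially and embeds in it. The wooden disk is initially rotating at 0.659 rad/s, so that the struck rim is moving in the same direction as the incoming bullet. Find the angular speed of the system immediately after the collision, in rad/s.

|ω_f| ≈ 6.91 rad/s

About the axle the impulsive forces during the collision are internal, so angular momentum about that axis is conserved.
I_p = ½(2.93)(0.388)² = 0.2205 kg·m². Taking the sense of the bullet's angular momentum as positive, L_{bullet} = m v R = (0.0133)(270)(0.388) = 1.393 kg·m²/s.
L_i = +I_p ω_p + m v R = +(0.2205)(0.659) + 1.393 = 1.539 kg·m²/s.
After sticking, I_f = I_p + m R² = 0.2205 + (0.0133)(0.388)² = 0.2225 kg·m².
ω_f = L_i / I_f = 1.539 / 0.2225 = 6.914 rad/s.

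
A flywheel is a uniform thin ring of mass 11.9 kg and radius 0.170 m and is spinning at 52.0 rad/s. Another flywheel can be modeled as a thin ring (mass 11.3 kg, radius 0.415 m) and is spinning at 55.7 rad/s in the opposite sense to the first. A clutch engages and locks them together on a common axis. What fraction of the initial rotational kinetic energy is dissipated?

No external torque acts about the common axis, so total angular momentum is conserved.
Moments of inertia: I_A = (11.9)(0.170)² = 0.3439 kg·m²; I_B = (11.3)(0.415)² = 1.946 kg·m².
Taking A's sense as positive: L = (0.3439)(52.0) − (1.946)(55.7) = -90.52 kg·m²·rad/s.
Combined I = 0.3439 + 1.946 = 2.290 kg·m².
ω_f = L / I = -90.52 / 2.290 = -39.53 rad/s.
KE_i = ½ΣIω² = 3484 J; KE_f = ½(2.290)(39.53)² = 1789 J.
Fraction dissipated = (KE_i − KE_f)/KE_i = 0.4865.

fraction ≈ 0.487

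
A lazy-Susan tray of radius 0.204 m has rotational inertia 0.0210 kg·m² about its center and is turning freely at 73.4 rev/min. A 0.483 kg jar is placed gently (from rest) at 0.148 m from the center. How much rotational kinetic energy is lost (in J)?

energy lost ≈ 0.208 J

The added mass arrives with no angular momentum about the center, and any external torque about the center is negligible, so the system's angular momentum is conserved.
Added inertia Σmr² = (0.483)(0.148)² = 0.01058 kg·m²; I_f = 0.02100 + 0.01058 = 0.03158 kg·m².
ω_f = I_p ω_i / I_f = (0.02100)(73.4) / 0.03158 = 48.81 rpm.
KE_i = ½(0.02100)(7.686 rad/s)² = 0.6204 J; KE_f = ½(0.03158)(5.111)² = 0.4125 J.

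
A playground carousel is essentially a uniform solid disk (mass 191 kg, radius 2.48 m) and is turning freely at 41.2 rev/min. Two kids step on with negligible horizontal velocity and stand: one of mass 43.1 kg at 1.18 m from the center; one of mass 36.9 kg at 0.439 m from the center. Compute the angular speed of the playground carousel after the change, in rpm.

No external torque acts about the center; L_before = L_after.
I_p = ½(191)(2.48)² = 587.4 kg·m².
Added inertia Σmr² = (43.1)(1.18)² + (36.9)(0.439)² = 67.12 kg·m²; I_f = 587.4 + 67.12 = 654.5 kg·m².
ω_f = I_p ω_i / I_f = (587.4)(41.2) / 654.5 = 36.97 rpm.

ω_f ≈ 37.0 rpm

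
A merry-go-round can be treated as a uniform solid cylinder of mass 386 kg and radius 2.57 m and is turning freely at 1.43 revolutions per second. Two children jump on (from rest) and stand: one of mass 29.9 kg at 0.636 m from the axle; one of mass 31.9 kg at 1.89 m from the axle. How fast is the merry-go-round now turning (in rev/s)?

No external torque acts about the axle; L_before = L_after.
I_p = ½(386)(2.57)² = 1275 kg·m².
Added inertia Σmr² = (29.9)(0.636)² + (31.9)(1.89)² = 126.0 kg·m²; I_f = 1275 + 126.0 = 1401 kg·m².
ω_f = I_p ω_i / I_f = (1275)(1.43) / 1401 = 1.301 rev/s.

ω_f ≈ 1.30 rev/s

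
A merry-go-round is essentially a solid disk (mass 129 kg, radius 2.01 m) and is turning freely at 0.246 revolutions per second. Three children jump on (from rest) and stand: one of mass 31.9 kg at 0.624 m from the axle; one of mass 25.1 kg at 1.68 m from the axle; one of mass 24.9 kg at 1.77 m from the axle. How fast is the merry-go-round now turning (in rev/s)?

No external torque acts about the axle; L_before = L_after.
I_p = ½(129)(2.01)² = 260.6 kg·m².
Added inertia Σmr² = (31.9)(0.624)² + (25.1)(1.68)² + (24.9)(1.77)² = 161.3 kg·m²; I_f = 260.6 + 161.3 = 421.9 kg·m².
ω_f = I_p ω_i / I_f = (260.6)(0.246) / 421.9 = 0.1520 rev/s.

ω_f ≈ 0.152 rev/s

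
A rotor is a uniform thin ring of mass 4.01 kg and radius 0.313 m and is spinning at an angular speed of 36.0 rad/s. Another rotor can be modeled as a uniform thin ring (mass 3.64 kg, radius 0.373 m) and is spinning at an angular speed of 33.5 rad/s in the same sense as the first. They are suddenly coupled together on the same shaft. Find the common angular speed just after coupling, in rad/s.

|ω_f| ≈ 34.6 rad/s

The coupling torques are internal; angular momentum about the shared axis is conserved.
Moments of inertia: I_A = (4.01)(0.313)² = 0.3929 kg·m²; I_B = (3.64)(0.373)² = 0.5064 kg·m².
Taking A's sense as positive: L = (0.3929)(36.0) + (0.5064)(33.5) = 31.11 kg·m²·rad/s.
Combined I = 0.3929 + 0.5064 = 0.8993 kg·m².
ω_f = L / I = 31.11 / 0.8993 = 34.59 rad/s.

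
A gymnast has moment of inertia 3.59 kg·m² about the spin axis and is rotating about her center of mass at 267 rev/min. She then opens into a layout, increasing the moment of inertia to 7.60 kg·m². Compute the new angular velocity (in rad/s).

Angular momentum about the spin axis is conserved since the torque about it is zero.
ω₂ = I₁ω₁ / I₂ = (3.590)(267 rpm) / (7.600) = 126.1 rpm = 13.21 rad/s.

ω₂ ≈ 13.2 rad/s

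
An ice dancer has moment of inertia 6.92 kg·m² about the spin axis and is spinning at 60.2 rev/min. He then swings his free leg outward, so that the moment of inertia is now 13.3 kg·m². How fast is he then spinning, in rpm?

ω₂ ≈ 31.3 rpm

With no external torque about the axis, L is conserved: I₁ω₁ = I₂ω₂.
ω₂ = I₁ω₁ / I₂ = (6.920)(60.2 rpm) / (13.30) = 31.32 rpm.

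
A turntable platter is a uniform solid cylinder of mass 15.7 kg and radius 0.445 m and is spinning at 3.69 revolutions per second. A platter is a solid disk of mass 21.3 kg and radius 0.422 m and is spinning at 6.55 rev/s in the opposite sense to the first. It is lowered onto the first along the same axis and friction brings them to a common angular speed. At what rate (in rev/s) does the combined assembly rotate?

|ω_f| ≈ 1.94 rev/s

No external torque acts about the common axis, so total angular momentum is conserved.
Moments of inertia: I_A = ½(15.7)(0.445)² = 1.554 kg·m²; I_B = ½(21.3)(0.422)² = 1.897 kg·m².
Taking A's sense as positive: L = (1.554)(3.69) − (1.897)(6.55) = -6.687 kg·m²·rev/s.
Combined I = 1.554 + 1.897 = 3.451 kg·m².
ω_f = L / I = -6.687 / 3.451 = -1.938 rev/s.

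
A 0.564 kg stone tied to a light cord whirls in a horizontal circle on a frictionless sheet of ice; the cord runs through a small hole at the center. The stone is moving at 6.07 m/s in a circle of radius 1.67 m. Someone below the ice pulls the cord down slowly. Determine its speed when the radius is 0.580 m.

The only horizontal force on the mass is along the cord (radial), so it exerts no torque about the hole and angular momentum m v r is conserved.
v₂ = v₁ r₁ / r₂ = (6.07)(1.67) / (0.580) = 17.48 m/s.

v₂ ≈ 17.5 m/s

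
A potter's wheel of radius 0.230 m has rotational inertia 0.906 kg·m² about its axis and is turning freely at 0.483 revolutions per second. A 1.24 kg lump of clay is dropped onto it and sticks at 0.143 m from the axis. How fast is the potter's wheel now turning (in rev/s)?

ω_f ≈ 0.470 rev/s

No external torque acts about the axis; L_before = L_after.
Added inertia Σmr² = (1.24)(0.143)² = 0.02536 kg·m²; I_f = 0.9060 + 0.02536 = 0.9314 kg·m².
ω_f = I_p ω_i / I_f = (0.9060)(0.483) / 0.9314 = 0.4699 rev/s.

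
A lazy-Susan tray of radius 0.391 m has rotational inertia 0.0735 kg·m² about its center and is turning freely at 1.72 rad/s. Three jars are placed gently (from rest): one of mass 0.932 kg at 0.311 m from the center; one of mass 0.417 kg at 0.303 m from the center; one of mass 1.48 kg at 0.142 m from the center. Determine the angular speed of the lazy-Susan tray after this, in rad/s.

ω_f ≈ 0.545 rad/s

No external torque acts about the center; L_before = L_after.
Added inertia Σmr² = (0.932)(0.311)² + (0.417)(0.303)² + (1.48)(0.142)² = 0.1583 kg·m²; I_f = 0.07350 + 0.1583 = 0.2318 kg·m².
ω_f = I_p ω_i / I_f = (0.07350)(1.72) / 0.2318 = 0.5455 rad/s.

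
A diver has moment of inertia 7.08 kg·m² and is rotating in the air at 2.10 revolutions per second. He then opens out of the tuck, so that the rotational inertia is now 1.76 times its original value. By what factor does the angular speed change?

Angular momentum about the spin axis is conserved since the torque about it is zero.
I₂ = 1.76 × 7.08 = 12.46 kg·m².
ω₂/ω₁ = I₁/I₂ = 7.080 / 12.46 = 0.5682.

ω₂/ω₁ ≈ 0.568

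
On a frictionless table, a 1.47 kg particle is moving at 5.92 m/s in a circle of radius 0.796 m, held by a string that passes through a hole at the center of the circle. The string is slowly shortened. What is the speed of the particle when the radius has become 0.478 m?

v₂ ≈ 9.86 m/s

Central (radial) force ⇒ zero torque about the center ⇒ m v r is constant.
v₂ = v₁ r₁ / r₂ = (5.92)(0.796) / (0.478) = 9.858 m/s.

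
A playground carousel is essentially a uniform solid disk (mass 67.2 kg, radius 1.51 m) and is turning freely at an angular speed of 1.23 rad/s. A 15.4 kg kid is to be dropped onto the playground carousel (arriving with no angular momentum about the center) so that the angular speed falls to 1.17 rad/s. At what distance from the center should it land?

The added mass arrives with no angular momentum about the center, and any external torque about the center is negligible, so the system's angular momentum is conserved.
I_p = ½(67.2)(1.51)² = 76.61 kg·m².
I_p ω_i = (I_p + m r²) ω_f ⇒ m r² = I_p(ω_i/ω_f − 1) = 76.61(1.23/1.17 − 1) = 3.929 kg·m².
r = √(3.929/15.4) = 0.5051 m.

r ≈ 0.505 m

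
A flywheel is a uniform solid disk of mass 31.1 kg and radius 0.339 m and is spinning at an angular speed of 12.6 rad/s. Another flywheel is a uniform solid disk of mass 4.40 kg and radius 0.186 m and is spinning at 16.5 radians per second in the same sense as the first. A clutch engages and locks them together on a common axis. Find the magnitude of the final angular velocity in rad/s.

|ω_f| ≈ 12.8 rad/s

The coupling torques are internal; angular momentum about the shared axis is conserved.
Moments of inertia: I_A = ½(31.1)(0.339)² = 1.787 kg·m²; I_B = ½(4.40)(0.186)² = 0.07611 kg·m².
Taking A's sense as positive: L = (1.787)(12.6) + (0.07611)(16.5) = 23.77 kg·m²·rad/s.
Combined I = 1.787 + 0.07611 = 1.863 kg·m².
ω_f = L / I = 23.77 / 1.863 = 12.76 rad/s.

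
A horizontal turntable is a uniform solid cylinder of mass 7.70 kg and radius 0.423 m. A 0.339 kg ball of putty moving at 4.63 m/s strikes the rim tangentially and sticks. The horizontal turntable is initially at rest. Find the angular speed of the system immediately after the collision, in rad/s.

The axle reaction passes through the axle and exerts no torque about it; angular momentum about the axle is conserved through the impact.
I_p = ½(7.70)(0.423)² = 0.6889 kg·m². Taking the sense of the ball of putty's angular momentum as positive, L_{ball} = m v R = (0.339)(4.63)(0.423) = 0.6639 kg·m²/s.
L_i = 0 + 0.6639 = 0.6639 kg·m²/s.
After sticking, I_f = I_p + m R² = 0.6889 + (0.339)(0.423)² = 0.7495 kg·m².
ω_f = L_i / I_f = 0.6639 / 0.7495 = 0.8858 rad/s.

|ω_f| ≈ 0.886 rad/s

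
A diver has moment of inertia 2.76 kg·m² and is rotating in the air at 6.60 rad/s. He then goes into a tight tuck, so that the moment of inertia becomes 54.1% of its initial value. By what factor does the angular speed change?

ω₂/ω₁ ≈ 1.85

Angular momentum about the spin axis is conserved since the torque about it is zero.
I₂ = 0.541 × 2.76 = 1.493 kg·m².
ω₂/ω₁ = I₁/I₂ = 2.760 / 1.493 = 1.848.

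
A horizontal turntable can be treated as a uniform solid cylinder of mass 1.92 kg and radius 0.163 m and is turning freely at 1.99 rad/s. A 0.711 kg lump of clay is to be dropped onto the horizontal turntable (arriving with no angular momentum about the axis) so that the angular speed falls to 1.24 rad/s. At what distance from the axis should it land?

No external torque acts about the axis; L_before = L_after.
I_p = ½(1.92)(0.163)² = 0.02551 kg·m².
I_p ω_i = (I_p + m r²) ω_f ⇒ m r² = I_p(ω_i/ω_f − 1) = 0.02551(1.99/1.24 − 1) = 0.01543 kg·m².
r = √(0.01543/0.711) = 0.1473 m.

r ≈ 0.147 m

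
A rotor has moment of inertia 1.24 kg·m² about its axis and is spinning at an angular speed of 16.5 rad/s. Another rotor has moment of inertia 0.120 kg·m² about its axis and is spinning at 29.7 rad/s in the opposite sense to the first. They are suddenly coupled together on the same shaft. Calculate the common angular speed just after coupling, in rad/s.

|ω_f| ≈ 12.4 rad/s

The coupling torques are internal; angular momentum about the shared axis is conserved.
Taking A's sense as positive: L = (1.240)(16.5) − (0.1200)(29.7) = 16.90 kg·m²·rad/s.
Combined I = 1.240 + 0.1200 = 1.360 kg·m².
ω_f = L / I = 16.90 / 1.360 = 12.42 rad/s.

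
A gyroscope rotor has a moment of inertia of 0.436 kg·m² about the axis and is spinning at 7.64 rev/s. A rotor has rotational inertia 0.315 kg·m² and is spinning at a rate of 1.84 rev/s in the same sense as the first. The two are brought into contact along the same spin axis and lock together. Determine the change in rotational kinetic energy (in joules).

ΔKE ≈ -121 J

The coupling torques are internal; angular momentum about the shared axis is conserved.
Taking A's sense as positive: L = (0.4360)(7.64) + (0.3150)(1.84) = 3.911 kg·m²·rev/s.
Combined I = 0.4360 + 0.3150 = 0.7510 kg·m².
ω_f = L / I = 3.911 / 0.7510 = 5.207 rev/s.
KE_i = ½ΣIω² = 523.4 J; KE_f = ½(0.7510)(32.72)² = 402.0 J.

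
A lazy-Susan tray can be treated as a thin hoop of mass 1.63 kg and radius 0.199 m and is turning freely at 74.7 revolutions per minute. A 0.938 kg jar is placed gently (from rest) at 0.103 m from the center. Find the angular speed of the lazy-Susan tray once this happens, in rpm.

ω_f ≈ 64.7 rpm

No external torque acts about the center; L_before = L_after.
I_p = (1.63)(0.199)² = 0.06455 kg·m².
Added inertia Σmr² = (0.938)(0.103)² = 0.009951 kg·m²; I_f = 0.06455 + 0.009951 = 0.07450 kg·m².
ω_f = I_p ω_i / I_f = (0.06455)(74.7) / 0.07450 = 64.72 rpm.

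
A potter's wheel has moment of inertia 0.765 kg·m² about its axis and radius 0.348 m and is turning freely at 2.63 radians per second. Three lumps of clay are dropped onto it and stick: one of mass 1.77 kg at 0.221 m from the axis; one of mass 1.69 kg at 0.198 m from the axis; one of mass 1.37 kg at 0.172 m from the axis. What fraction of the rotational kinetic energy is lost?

fraction ≈ 0.202

No external torque acts about the axis; L_before = L_after.
Added inertia Σmr² = (1.77)(0.221)² + (1.69)(0.198)² + (1.37)(0.172)² = 0.1932 kg·m²; I_f = 0.7650 + 0.1932 = 0.9582 kg·m².
ω_f = I_p ω_i / I_f = (0.7650)(2.63) / 0.9582 = 2.100 rad/s.
KE_i = ½(0.7650)(2.630 rad/s)² = 2.646 J; KE_f = ½(0.9582)(2.100)² = 2.112 J.
Fraction lost = 0.2017.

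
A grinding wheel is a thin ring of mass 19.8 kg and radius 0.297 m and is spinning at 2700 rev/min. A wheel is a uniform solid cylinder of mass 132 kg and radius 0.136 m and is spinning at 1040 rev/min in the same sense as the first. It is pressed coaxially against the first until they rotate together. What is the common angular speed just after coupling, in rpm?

|ω_f| ≈ 2020 rpm

No external torque acts about the common axis, so total angular momentum is conserved.
Moments of inertia: I_A = (19.8)(0.297)² = 1.747 kg·m²; I_B = ½(132)(0.136)² = 1.221 kg·m².
Taking A's sense as positive: L = (1.747)(2700) + (1.221)(1040) = 5985 kg·m²·rpm.
Combined I = 1.747 + 1.221 = 2.967 kg·m².
ω_f = L / I = 5985 / 2.967 = 2017 rpm.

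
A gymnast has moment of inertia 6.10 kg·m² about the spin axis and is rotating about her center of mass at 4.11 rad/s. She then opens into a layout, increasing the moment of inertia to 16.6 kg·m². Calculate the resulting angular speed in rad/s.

ω₂ ≈ 1.51 rad/s

No external torque acts about the spin axis, so angular momentum is conserved.
ω₂ = I₁ω₁ / I₂ = (6.100)(4.11 rad/s) / (16.60) = 1.510 rad/s.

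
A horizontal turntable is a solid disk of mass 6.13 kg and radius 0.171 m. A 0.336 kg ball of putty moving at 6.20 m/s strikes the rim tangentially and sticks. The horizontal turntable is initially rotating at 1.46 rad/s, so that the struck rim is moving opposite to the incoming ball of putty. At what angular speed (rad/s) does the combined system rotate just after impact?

|ω_f| ≈ 2.27 rad/s

The axle reaction passes through the axle and exerts no torque about it; angular momentum about the axle is conserved through the impact.
I_p = ½(6.13)(0.171)² = 0.08962 kg·m². Taking the sense of the ball of putty's angular momentum as positive, L_{ball} = m v R = (0.336)(6.20)(0.171) = 0.3562 kg·m²/s.
L_i = −I_p ω_p + m v R = −(0.08962)(1.46) + 0.3562 = 0.2254 kg·m²/s.
After sticking, I_f = I_p + m R² = 0.08962 + (0.336)(0.171)² = 0.09945 kg·m².
ω_f = L_i / I_f = 0.2254 / 0.09945 = 2.266 rad/s.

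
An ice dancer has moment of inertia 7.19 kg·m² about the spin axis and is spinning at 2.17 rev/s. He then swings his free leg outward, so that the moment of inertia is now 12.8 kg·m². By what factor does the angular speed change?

ω₂/ω₁ ≈ 0.562

With no external torque about the axis, L is conserved: I₁ω₁ = I₂ω₂.
ω₂/ω₁ = I₁/I₂ = 7.190 / 12.80 = 0.5617.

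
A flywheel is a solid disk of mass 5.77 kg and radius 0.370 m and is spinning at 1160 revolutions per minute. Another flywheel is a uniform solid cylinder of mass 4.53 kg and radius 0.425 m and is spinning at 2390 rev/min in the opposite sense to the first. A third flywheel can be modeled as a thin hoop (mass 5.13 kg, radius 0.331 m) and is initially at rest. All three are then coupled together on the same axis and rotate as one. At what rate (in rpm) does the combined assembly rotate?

|ω_f| ≈ 380 rpm

The coupling torques are internal; angular momentum about the shared axis is conserved.
Moments of inertia: I_A = ½(5.77)(0.370)² = 0.3950 kg·m²; I_B = ½(4.53)(0.425)² = 0.4091 kg·m²; I_C = (5.13)(0.331)² = 0.5620 kg·m².
Taking A's sense as positive: L = (0.3950)(1160) − (0.4091)(2390) = -519.6 kg·m²·rpm.
Combined I = 0.3950 + 0.4091 + 0.5620 = 1.366 kg·m².
ω_f = L / I = -519.6 / 1.366 = -380.4 rpm.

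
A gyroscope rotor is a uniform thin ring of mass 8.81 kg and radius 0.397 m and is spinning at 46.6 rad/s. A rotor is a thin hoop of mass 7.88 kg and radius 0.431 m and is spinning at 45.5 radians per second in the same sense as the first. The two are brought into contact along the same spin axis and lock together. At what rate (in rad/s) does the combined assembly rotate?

No external torque acts about the common axis, so total angular momentum is conserved.
Moments of inertia: I_A = (8.81)(0.397)² = 1.389 kg·m²; I_B = (7.88)(0.431)² = 1.464 kg·m².
Taking A's sense as positive: L = (1.389)(46.6) + (1.464)(45.5) = 131.3 kg·m²·rad/s.
Combined I = 1.389 + 1.464 = 2.852 kg·m².
ω_f = L / I = 131.3 / 2.852 = 46.04 rad/s.

|ω_f| ≈ 46.0 rad/s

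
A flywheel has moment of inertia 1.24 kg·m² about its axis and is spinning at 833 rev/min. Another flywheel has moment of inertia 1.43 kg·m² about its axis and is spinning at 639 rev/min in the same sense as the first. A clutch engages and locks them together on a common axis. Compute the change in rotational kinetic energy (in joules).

ΔKE ≈ -137 J

No external torque acts about the common axis, so total angular momentum is conserved.
Taking A's sense as positive: L = (1.240)(833) + (1.430)(639) = 1947 kg·m²·rpm.
Combined I = 1.240 + 1.430 = 2.670 kg·m².
ω_f = L / I = 1947 / 2.670 = 729.1 rpm.
KE_i = ½ΣIω² = 7919 J; KE_f = ½(2.670)(76.35)² = 7782 J.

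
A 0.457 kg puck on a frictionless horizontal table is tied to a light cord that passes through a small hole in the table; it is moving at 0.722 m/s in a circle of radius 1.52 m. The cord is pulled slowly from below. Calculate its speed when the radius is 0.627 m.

The only horizontal force on the mass is along the cord (radial), so it exerts no torque about the hole and angular momentum m v r is conserved.
v₂ = v₁ r₁ / r₂ = (0.722)(1.52) / (0.627) = 1.750 m/s.

v₂ ≈ 1.75 m/s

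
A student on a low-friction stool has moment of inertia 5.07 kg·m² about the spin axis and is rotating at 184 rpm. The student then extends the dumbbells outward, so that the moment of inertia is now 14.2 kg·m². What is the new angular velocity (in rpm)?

ω₂ ≈ 65.7 rpm

With no external torque about the axis, L is conserved: I₁ω₁ = I₂ω₂.
ω₂ = I₁ω₁ / I₂ = (5.070)(184 rpm) / (14.20) = 65.70 rpm.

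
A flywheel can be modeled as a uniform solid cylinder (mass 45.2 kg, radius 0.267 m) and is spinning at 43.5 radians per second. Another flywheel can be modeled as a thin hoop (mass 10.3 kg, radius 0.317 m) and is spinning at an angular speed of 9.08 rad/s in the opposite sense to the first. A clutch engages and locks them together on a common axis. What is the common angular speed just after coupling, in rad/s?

|ω_f| ≈ 22.9 rad/s

No external torque acts about the common axis, so total angular momentum is conserved.
Moments of inertia: I_A = ½(45.2)(0.267)² = 1.611 kg·m²; I_B = (10.3)(0.317)² = 1.035 kg·m².
Taking A's sense as positive: L = (1.611)(43.5) − (1.035)(9.08) = 60.69 kg·m²·rad/s.
Combined I = 1.611 + 1.035 = 2.646 kg·m².
ω_f = L / I = 60.69 / 2.646 = 22.93 rad/s.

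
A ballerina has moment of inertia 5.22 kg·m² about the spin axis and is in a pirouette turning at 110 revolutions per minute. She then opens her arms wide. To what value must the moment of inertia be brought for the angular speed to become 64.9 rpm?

No external torque acts about the spin axis, so angular momentum is conserved.
I₂ = I₁ω₁ / ω₂ = (5.22)(110) / (64.9) = 8.847 kg·m².

I₂ ≈ 8.85 kg·m²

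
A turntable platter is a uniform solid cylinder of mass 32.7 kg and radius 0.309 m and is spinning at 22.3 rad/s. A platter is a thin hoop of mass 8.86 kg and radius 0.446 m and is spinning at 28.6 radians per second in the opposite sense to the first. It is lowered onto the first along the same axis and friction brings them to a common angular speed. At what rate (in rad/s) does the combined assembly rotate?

|ω_f| ≈ 4.69 rad/s

No external torque acts about the common axis, so total angular momentum is conserved.
Moments of inertia: I_A = ½(32.7)(0.309)² = 1.561 kg·m²; I_B = (8.86)(0.446)² = 1.762 kg·m².
Taking A's sense as positive: L = (1.561)(22.3) − (1.762)(28.6) = -15.59 kg·m²·rad/s.
Combined I = 1.561 + 1.762 = 3.324 kg·m².
ω_f = L / I = -15.59 / 3.324 = -4.691 rad/s.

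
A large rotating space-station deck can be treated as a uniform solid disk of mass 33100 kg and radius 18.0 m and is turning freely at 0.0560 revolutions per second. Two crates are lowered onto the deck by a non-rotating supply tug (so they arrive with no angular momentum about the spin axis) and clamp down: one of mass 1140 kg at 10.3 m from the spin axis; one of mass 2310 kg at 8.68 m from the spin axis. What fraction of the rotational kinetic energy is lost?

fraction ≈ 0.0521

No external torque acts about the spin axis; L_before = L_after.
I_p = ½(33100)(18.0)² = 5.362e+06 kg·m².
Added inertia Σmr² = (1140)(10.3)² + (2310)(8.68)² = 2.950e+05 kg·m²; I_f = 5.362e+06 + 2.950e+05 = 5.657e+06 kg·m².
ω_f = I_p ω_i / I_f = (5.362e+06)(0.0560) / 5.657e+06 = 0.05308 rev/s.
KE_i = ½(5.362e+06)(0.3519 rad/s)² = 3.319e+05 J; KE_f = ½(5.657e+06)(0.3335)² = 3.146e+05 J.
Fraction lost = 0.05214.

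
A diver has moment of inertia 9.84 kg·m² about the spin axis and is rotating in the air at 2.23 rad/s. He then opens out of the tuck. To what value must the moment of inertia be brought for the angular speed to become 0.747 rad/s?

No external torque acts about the spin axis, so angular momentum is conserved.
I₂ = I₁ω₁ / ω₂ = (9.84)(2.23) / (0.747) = 29.38 kg·m².

I₂ ≈ 29.4 kg·m²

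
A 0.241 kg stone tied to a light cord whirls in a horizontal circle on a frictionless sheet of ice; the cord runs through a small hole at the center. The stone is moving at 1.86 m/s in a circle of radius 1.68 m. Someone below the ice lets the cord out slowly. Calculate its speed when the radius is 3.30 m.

Central (radial) force ⇒ zero torque about the center ⇒ m v r is constant.
v₂ = v₁ r₁ / r₂ = (1.86)(1.68) / (3.30) = 0.9469 m/s.

v₂ ≈ 0.947 m/s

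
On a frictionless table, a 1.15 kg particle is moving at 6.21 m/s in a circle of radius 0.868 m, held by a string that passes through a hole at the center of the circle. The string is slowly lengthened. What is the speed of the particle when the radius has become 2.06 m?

Central (radial) force ⇒ zero torque about the center ⇒ m v r is constant.
v₂ = v₁ r₁ / r₂ = (6.21)(0.868) / (2.06) = 2.617 m/s.

v₂ ≈ 2.62 m/s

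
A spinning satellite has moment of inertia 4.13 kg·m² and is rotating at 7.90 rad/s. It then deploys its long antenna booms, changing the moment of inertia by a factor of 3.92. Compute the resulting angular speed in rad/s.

ω₂ ≈ 2.02 rad/s

With no external torque about the axis, L is conserved: I₁ω₁ = I₂ω₂.
I₂ = 3.92 × 4.13 = 16.19 kg·m².
ω₂ = I₁ω₁ / I₂ = (4.130)(7.90 rad/s) / (16.19) = 2.015 rad/s.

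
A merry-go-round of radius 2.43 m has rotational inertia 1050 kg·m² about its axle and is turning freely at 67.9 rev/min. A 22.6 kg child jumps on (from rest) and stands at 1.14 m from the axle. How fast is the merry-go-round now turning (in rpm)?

The added mass arrives with no angular momentum about the axle, and any external torque about the axle is negligible, so the system's angular momentum is conserved.
Added inertia Σmr² = (22.6)(1.14)² = 29.37 kg·m²; I_f = 1050 + 29.37 = 1079 kg·m².
ω_f = I_p ω_i / I_f = (1050)(67.9) / 1079 = 66.05 rpm.

ω_f ≈ 66.1 rpm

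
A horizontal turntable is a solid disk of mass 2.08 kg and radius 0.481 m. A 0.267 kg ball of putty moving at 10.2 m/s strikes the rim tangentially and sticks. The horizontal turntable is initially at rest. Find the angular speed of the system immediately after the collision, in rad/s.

|ω_f| ≈ 4.33 rad/s

The axle reaction passes through the axle and exerts no torque about it; angular momentum about the axle is conserved through the impact.
I_p = ½(2.08)(0.481)² = 0.2406 kg·m². Taking the sense of the ball of putty's angular momentum as positive, L_{ball} = m v R = (0.267)(10.2)(0.481) = 1.310 kg·m²/s.
L_i = 0 + 1.310 = 1.310 kg·m²/s.
After sticking, I_f = I_p + m R² = 0.2406 + (0.267)(0.481)² = 0.3024 kg·m².
ω_f = L_i / I_f = 1.310 / 0.3024 = 4.332 rad/s.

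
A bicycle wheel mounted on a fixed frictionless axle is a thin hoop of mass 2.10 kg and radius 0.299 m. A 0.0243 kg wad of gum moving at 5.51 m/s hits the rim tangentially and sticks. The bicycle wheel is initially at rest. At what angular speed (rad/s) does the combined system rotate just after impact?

The axle reaction passes through the axle and exerts no torque about it; angular momentum about the axle is conserved through the impact.
I_p = (2.10)(0.299)² = 0.1877 kg·m². Taking the sense of the wad of gum's angular momentum as positive, L_{wad} = m v R = (0.0243)(5.51)(0.299) = 0.04003 kg·m²/s.
L_i = 0 + 0.04003 = 0.04003 kg·m²/s.
After sticking, I_f = I_p + m R² = 0.1877 + (0.0243)(0.299)² = 0.1899 kg·m².
ω_f = L_i / I_f = 0.04003 / 0.1899 = 0.2108 rad/s.

|ω_f| ≈ 0.211 rad/s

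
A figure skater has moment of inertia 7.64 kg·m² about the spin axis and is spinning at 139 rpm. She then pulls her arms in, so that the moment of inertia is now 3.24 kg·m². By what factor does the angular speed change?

ω₂/ω₁ ≈ 2.36

Angular momentum about the spin axis is conserved since the torque about it is zero.
ω₂/ω₁ = I₁/I₂ = 7.640 / 3.240 = 2.358.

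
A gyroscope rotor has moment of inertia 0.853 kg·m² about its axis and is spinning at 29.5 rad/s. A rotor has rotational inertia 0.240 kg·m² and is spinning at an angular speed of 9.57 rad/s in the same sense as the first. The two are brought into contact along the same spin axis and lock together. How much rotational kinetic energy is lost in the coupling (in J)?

ΔKE lost ≈ 37.2 J

No external torque acts about the common axis, so total angular momentum is conserved.
Taking A's sense as positive: L = (0.8530)(29.5) + (0.2400)(9.57) = 27.46 kg·m²·rad/s.
Combined I = 0.8530 + 0.2400 = 1.093 kg·m².
ω_f = L / I = 27.46 / 1.093 = 25.12 rad/s.
KE_i = ½ΣIω² = 382.2 J; KE_f = ½(1.093)(25.12)² = 345.0 J.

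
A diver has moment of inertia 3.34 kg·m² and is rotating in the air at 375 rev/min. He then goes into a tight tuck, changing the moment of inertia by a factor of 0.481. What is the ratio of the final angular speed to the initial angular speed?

ω₂/ω₁ ≈ 2.08

With no external torque about the axis, L is conserved: I₁ω₁ = I₂ω₂.
I₂ = 0.481 × 3.34 = 1.607 kg·m².
ω₂/ω₁ = I₁/I₂ = 3.340 / 1.607 = 2.079.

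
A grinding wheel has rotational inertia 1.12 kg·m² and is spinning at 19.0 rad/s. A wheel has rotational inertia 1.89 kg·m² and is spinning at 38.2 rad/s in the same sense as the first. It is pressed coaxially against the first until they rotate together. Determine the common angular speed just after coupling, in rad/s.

|ω_f| ≈ 31.1 rad/s

The coupling torques are internal; angular momentum about the shared axis is conserved.
Taking A's sense as positive: L = (1.120)(19.0) + (1.890)(38.2) = 93.48 kg·m²·rad/s.
Combined I = 1.120 + 1.890 = 3.010 kg·m².
ω_f = L / I = 93.48 / 3.010 = 31.06 rad/s.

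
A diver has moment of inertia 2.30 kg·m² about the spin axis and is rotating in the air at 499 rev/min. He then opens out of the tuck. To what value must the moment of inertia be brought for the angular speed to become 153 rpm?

Angular momentum about the spin axis is conserved since the torque about it is zero.
I₂ = I₁ω₁ / ω₂ = (2.30)(499) / (153) = 7.501 kg·m².

I₂ ≈ 7.50 kg·m²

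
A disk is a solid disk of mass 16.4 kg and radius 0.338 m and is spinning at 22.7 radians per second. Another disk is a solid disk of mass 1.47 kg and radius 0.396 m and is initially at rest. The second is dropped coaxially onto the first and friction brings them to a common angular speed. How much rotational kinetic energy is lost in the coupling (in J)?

The coupling torques are internal; angular momentum about the shared axis is conserved.
Moments of inertia: I_A = ½(16.4)(0.338)² = 0.9368 kg·m²; I_B = ½(1.47)(0.396)² = 0.1153 kg·m².
Taking A's sense as positive: L = (0.9368)(22.7) = 21.27 kg·m²·rad/s.
Combined I = 0.9368 + 0.1153 = 1.052 kg·m².
ω_f = L / I = 21.27 / 1.052 = 20.21 rad/s.
KE_i = ½ΣIω² = 241.4 J; KE_f = ½(1.052)(20.21)² = 214.9 J.

ΔKE lost ≈ 26.4 J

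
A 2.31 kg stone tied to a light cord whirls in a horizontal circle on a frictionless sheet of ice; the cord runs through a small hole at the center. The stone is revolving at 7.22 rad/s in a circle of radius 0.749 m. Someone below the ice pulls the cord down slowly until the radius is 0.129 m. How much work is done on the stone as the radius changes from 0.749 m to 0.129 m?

The constraining force is radial, so m r² ω about the center is conserved.
ω₂ = ω₁ (r₁/r₂)² = (7.22)(0.749/0.129)² = 243.4 rad/s.
W = ΔKE = ½m(v₂² − v₁²) = 1105 J.

W ≈ 1100 J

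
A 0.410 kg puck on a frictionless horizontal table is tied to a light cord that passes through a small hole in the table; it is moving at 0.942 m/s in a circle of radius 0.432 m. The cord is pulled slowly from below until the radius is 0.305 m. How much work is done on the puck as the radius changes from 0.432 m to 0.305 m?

The only horizontal force on the mass is along the cord (radial), so it exerts no torque about the hole and angular momentum m v r is conserved.
v₂ = v₁ r₁ / r₂ = (0.942)(0.432) / (0.305) = 1.334 m/s.
W = ΔKE = ½m(v₂² − v₁²) = 0.1830 J.

W ≈ 0.183 J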